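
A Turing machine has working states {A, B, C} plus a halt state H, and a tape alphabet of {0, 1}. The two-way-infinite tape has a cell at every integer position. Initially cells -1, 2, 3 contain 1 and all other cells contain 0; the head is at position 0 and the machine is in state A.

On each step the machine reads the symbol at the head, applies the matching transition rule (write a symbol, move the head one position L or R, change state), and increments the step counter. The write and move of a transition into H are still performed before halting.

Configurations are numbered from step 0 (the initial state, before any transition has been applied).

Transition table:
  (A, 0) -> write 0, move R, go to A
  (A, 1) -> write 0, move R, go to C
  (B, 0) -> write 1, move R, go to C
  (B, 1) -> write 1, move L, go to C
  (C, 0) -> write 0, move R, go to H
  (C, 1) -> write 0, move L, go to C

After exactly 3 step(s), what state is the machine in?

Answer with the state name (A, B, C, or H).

Step 1: in state A at pos 0, read 0 -> (A,0)->write 0,move R,goto A. Now: state=A, head=1, tape[-2..4]=0100110 (head:    ^)
Step 2: in state A at pos 1, read 0 -> (A,0)->write 0,move R,goto A. Now: state=A, head=2, tape[-2..4]=0100110 (head:     ^)
Step 3: in state A at pos 2, read 1 -> (A,1)->write 0,move R,goto C. Now: state=C, head=3, tape[-2..4]=0100010 (head:      ^)

Answer: C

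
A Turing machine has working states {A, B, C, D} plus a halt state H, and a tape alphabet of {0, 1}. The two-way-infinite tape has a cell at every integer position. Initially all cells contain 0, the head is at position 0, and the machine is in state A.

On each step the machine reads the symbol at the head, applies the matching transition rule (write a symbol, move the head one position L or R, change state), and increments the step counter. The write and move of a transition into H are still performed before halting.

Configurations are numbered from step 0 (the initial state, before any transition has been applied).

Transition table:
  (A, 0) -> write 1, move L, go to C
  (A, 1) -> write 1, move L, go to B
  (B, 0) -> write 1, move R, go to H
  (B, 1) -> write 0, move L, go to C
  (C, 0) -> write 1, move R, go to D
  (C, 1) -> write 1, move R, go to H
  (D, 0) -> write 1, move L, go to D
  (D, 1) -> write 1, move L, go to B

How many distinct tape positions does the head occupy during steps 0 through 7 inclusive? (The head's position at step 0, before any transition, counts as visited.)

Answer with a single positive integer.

Answer: 4

Derivation:
Step 1: in state A at pos 0, read 0 -> (A,0)->write 1,move L,goto C. Now: state=C, head=-1, tape[-2..1]=0010 (head:  ^)
Step 2: in state C at pos -1, read 0 -> (C,0)->write 1,move R,goto D. Now: state=D, head=0, tape[-2..1]=0110 (head:   ^)
Step 3: in state D at pos 0, read 1 -> (D,1)->write 1,move L,goto B. Now: state=B, head=-1, tape[-2..1]=0110 (head:  ^)
Step 4: in state B at pos -1, read 1 -> (B,1)->write 0,move L,goto C. Now: state=C, head=-2, tape[-3..1]=00010 (head:  ^)
Step 5: in state C at pos -2, read 0 -> (C,0)->write 1,move R,goto D. Now: state=D, head=-1, tape[-3..1]=01010 (head:   ^)
Step 6: in state D at pos -1, read 0 -> (D,0)->write 1,move L,goto D. Now: state=D, head=-2, tape[-3..1]=01110 (head:  ^)
Step 7: in state D at pos -2, read 1 -> (D,1)->write 1,move L,goto B. Now: state=B, head=-3, tape[-4..1]=001110 (head:  ^)
Head positions at steps 0..7: starting at 0, distinct positions visited = {-3, -2, -1, 0} -> 4 position(s)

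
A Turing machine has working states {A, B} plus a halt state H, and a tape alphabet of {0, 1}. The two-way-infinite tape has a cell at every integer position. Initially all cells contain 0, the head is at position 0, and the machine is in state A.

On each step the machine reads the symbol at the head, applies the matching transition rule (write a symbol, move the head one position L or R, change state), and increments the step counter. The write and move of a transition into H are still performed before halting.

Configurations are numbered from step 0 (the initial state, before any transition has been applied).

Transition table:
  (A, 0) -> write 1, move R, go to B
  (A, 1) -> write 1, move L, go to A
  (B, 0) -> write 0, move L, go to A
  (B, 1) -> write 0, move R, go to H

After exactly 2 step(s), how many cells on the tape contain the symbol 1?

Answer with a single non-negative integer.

Step 1: in state A at pos 0, read 0 -> (A,0)->write 1,move R,goto B. Now: state=B, head=1, tape[-1..2]=0100 (head:   ^)
Step 2: in state B at pos 1, read 0 -> (B,0)->write 0,move L,goto A. Now: state=A, head=0, tape[-1..2]=0100 (head:  ^)
Cells containing 1 after step 2: {0} -> 1 cell(s)

Answer: 1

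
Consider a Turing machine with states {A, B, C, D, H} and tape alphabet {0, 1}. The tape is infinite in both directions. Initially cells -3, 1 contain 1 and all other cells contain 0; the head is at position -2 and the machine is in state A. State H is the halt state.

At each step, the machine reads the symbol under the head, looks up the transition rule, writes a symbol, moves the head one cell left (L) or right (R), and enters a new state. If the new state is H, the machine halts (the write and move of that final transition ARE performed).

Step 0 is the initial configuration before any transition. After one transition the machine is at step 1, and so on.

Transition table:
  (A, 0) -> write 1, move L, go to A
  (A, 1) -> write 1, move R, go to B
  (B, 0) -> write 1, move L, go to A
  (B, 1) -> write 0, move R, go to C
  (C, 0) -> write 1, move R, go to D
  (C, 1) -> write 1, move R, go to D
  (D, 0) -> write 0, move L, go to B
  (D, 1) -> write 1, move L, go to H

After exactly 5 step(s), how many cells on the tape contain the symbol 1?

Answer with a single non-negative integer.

Step 1: in state A at pos -2, read 0 -> (A,0)->write 1,move L,goto A. Now: state=A, head=-3, tape[-4..2]=0110010 (head:  ^)
Step 2: in state A at pos -3, read 1 -> (A,1)->write 1,move R,goto B. Now: state=B, head=-2, tape[-4..2]=0110010 (head:   ^)
Step 3: in state B at pos -2, read 1 -> (B,1)->write 0,move R,goto C. Now: state=C, head=-1, tape[-4..2]=0100010 (head:    ^)
Step 4: in state C at pos -1, read 0 -> (C,0)->write 1,move R,goto D. Now: state=D, head=0, tape[-4..2]=0101010 (head:     ^)
Step 5: in state D at pos 0, read 0 -> (D,0)->write 0,move L,goto B. Now: state=B, head=-1, tape[-4..2]=0101010 (head:    ^)
Cells containing 1 after step 5: {-3, -1, 1} -> 3 cell(s)

Answer: 3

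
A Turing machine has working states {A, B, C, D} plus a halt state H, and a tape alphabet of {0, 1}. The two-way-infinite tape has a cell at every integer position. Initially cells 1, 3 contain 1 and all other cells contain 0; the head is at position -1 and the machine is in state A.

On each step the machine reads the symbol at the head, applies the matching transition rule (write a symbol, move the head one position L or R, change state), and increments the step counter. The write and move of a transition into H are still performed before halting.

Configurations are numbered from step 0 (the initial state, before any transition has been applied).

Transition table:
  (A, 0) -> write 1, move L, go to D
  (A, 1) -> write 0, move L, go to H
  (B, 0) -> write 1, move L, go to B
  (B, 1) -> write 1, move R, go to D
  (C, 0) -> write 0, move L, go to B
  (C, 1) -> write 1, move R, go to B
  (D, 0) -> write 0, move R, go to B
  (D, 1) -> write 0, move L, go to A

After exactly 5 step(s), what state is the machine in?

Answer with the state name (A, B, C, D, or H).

Step 1: in state A at pos -1, read 0 -> (A,0)->write 1,move L,goto D. Now: state=D, head=-2, tape[-3..4]=00101010 (head:  ^)
Step 2: in state D at pos -2, read 0 -> (D,0)->write 0,move R,goto B. Now: state=B, head=-1, tape[-3..4]=00101010 (head:   ^)
Step 3: in state B at pos -1, read 1 -> (B,1)->write 1,move R,goto D. Now: state=D, head=0, tape[-3..4]=00101010 (head:    ^)
Step 4: in state D at pos 0, read 0 -> (D,0)->write 0,move R,goto B. Now: state=B, head=1, tape[-3..4]=00101010 (head:     ^)
Step 5: in state B at pos 1, read 1 -> (B,1)->write 1,move R,goto D. Now: state=D, head=2, tape[-3..4]=00101010 (head:      ^)

Answer: D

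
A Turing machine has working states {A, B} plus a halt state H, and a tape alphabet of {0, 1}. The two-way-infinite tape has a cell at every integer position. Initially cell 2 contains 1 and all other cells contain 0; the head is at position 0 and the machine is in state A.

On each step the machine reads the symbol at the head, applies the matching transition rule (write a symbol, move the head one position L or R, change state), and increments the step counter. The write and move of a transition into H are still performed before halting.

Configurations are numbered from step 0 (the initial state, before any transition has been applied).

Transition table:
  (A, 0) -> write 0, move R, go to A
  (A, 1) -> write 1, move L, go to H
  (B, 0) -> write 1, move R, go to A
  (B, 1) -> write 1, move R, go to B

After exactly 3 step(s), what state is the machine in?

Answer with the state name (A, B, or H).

Answer: H

Derivation:
Step 1: in state A at pos 0, read 0 -> (A,0)->write 0,move R,goto A. Now: state=A, head=1, tape[-1..3]=00010 (head:   ^)
Step 2: in state A at pos 1, read 0 -> (A,0)->write 0,move R,goto A. Now: state=A, head=2, tape[-1..3]=00010 (head:    ^)
Step 3: in state A at pos 2, read 1 -> (A,1)->write 1,move L,goto H. Now: state=H, head=1, tape[-1..3]=00010 (head:   ^)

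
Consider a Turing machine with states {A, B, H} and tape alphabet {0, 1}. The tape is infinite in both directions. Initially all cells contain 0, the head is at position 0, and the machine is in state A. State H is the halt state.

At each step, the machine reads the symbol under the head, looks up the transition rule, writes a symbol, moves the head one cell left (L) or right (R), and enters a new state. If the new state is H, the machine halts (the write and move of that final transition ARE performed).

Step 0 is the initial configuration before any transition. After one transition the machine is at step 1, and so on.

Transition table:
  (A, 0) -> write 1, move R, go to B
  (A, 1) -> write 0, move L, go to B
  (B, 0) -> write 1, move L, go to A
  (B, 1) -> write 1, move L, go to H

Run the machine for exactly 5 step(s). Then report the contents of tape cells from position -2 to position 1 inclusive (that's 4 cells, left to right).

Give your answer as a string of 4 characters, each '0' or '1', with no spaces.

Step 1: in state A at pos 0, read 0 -> (A,0)->write 1,move R,goto B. Now: state=B, head=1, tape[-1..2]=0100 (head:   ^)
Step 2: in state B at pos 1, read 0 -> (B,0)->write 1,move L,goto A. Now: state=A, head=0, tape[-1..2]=0110 (head:  ^)
Step 3: in state A at pos 0, read 1 -> (A,1)->write 0,move L,goto B. Now: state=B, head=-1, tape[-2..2]=00010 (head:  ^)
Step 4: in state B at pos -1, read 0 -> (B,0)->write 1,move L,goto A. Now: state=A, head=-2, tape[-3..2]=001010 (head:  ^)
Step 5: in state A at pos -2, read 0 -> (A,0)->write 1,move R,goto B. Now: state=B, head=-1, tape[-3..2]=011010 (head:   ^)

Answer: 1101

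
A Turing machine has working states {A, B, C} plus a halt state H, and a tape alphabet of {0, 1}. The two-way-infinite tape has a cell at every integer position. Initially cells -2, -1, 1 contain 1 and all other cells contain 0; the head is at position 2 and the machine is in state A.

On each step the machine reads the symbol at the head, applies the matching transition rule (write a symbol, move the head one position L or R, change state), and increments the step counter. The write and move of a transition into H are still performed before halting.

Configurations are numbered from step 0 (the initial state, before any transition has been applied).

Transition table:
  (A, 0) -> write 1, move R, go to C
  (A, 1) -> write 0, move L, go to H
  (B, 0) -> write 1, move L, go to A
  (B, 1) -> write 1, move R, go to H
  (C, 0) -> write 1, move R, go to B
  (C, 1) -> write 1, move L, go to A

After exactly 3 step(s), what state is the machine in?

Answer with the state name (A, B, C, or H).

Step 1: in state A at pos 2, read 0 -> (A,0)->write 1,move R,goto C. Now: state=C, head=3, tape[-3..4]=01101100 (head:       ^)
Step 2: in state C at pos 3, read 0 -> (C,0)->write 1,move R,goto B. Now: state=B, head=4, tape[-3..5]=011011100 (head:        ^)
Step 3: in state B at pos 4, read 0 -> (B,0)->write 1,move L,goto A. Now: state=A, head=3, tape[-3..5]=011011110 (head:       ^)

Answer: A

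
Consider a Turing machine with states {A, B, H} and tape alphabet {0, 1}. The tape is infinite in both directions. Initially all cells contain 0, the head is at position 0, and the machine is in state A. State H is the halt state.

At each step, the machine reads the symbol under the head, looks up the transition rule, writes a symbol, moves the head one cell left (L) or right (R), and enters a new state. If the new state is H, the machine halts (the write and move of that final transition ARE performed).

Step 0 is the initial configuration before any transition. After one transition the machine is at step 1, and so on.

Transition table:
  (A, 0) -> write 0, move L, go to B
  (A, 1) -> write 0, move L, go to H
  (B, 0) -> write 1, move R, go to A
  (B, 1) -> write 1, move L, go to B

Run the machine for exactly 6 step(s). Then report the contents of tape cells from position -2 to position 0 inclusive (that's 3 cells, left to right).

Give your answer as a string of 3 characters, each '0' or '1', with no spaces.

Step 1: in state A at pos 0, read 0 -> (A,0)->write 0,move L,goto B. Now: state=B, head=-1, tape[-2..1]=0000 (head:  ^)
Step 2: in state B at pos -1, read 0 -> (B,0)->write 1,move R,goto A. Now: state=A, head=0, tape[-2..1]=0100 (head:   ^)
Step 3: in state A at pos 0, read 0 -> (A,0)->write 0,move L,goto B. Now: state=B, head=-1, tape[-2..1]=0100 (head:  ^)
Step 4: in state B at pos -1, read 1 -> (B,1)->write 1,move L,goto B. Now: state=B, head=-2, tape[-3..1]=00100 (head:  ^)
Step 5: in state B at pos -2, read 0 -> (B,0)->write 1,move R,goto A. Now: state=A, head=-1, tape[-3..1]=01100 (head:   ^)
Step 6: in state A at pos -1, read 1 -> (A,1)->write 0,move L,goto H. Now: state=H, head=-2, tape[-3..1]=01000 (head:  ^)

Answer: 100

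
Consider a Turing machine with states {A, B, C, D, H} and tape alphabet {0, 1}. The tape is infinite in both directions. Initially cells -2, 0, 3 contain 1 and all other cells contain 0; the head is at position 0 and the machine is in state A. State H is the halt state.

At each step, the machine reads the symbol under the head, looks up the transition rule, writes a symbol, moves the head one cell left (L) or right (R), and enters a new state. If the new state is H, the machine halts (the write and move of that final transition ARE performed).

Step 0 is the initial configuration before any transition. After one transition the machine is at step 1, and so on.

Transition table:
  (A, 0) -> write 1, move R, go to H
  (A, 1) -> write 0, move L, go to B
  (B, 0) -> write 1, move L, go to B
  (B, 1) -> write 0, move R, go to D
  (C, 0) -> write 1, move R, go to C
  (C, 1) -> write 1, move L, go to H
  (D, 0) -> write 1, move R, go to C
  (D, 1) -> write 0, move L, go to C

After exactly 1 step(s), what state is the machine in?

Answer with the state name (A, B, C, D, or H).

Step 1: in state A at pos 0, read 1 -> (A,1)->write 0,move L,goto B. Now: state=B, head=-1, tape[-3..4]=01000010 (head:   ^)

Answer: B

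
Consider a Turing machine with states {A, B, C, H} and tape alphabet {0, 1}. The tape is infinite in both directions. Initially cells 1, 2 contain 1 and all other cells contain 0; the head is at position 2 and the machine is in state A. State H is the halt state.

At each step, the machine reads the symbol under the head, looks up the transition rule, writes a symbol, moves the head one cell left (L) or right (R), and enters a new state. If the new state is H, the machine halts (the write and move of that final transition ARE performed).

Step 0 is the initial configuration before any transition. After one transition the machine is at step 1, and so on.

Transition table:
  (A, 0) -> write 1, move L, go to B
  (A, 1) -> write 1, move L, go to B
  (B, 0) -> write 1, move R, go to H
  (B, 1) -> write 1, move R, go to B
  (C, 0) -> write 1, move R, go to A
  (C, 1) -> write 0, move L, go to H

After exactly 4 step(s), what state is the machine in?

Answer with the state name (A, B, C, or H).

Step 1: in state A at pos 2, read 1 -> (A,1)->write 1,move L,goto B. Now: state=B, head=1, tape[0..3]=0110 (head:  ^)
Step 2: in state B at pos 1, read 1 -> (B,1)->write 1,move R,goto B. Now: state=B, head=2, tape[0..3]=0110 (head:   ^)
Step 3: in state B at pos 2, read 1 -> (B,1)->write 1,move R,goto B. Now: state=B, head=3, tape[0..4]=01100 (head:    ^)
Step 4: in state B at pos 3, read 0 -> (B,0)->write 1,move R,goto H. Now: state=H, head=4, tape[0..5]=011100 (head:     ^)

Answer: H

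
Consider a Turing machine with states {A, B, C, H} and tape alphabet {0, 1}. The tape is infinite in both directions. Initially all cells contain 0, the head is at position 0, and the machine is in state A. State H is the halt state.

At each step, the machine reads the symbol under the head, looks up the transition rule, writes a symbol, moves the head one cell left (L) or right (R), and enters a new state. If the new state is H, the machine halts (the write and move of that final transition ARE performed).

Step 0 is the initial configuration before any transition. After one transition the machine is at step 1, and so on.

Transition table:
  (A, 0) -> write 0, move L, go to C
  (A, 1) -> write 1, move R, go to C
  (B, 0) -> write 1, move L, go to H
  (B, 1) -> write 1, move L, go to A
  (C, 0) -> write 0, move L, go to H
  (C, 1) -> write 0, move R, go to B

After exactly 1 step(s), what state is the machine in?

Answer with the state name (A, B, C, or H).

Answer: C

Derivation:
Step 1: in state A at pos 0, read 0 -> (A,0)->write 0,move L,goto C. Now: state=C, head=-1, tape[-2..1]=0000 (head:  ^)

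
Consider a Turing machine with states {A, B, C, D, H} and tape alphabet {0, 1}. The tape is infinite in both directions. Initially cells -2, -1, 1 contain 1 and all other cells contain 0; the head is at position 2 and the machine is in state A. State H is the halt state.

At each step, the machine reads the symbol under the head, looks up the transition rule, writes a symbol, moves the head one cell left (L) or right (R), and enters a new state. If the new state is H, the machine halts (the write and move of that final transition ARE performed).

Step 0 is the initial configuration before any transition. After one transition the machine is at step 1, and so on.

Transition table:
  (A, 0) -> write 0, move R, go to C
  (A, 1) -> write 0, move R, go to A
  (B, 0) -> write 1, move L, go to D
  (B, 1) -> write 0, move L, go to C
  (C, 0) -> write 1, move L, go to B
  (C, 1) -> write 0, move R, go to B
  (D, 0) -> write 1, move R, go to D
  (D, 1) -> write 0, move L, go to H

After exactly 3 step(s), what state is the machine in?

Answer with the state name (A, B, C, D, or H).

Answer: D

Derivation:
Step 1: in state A at pos 2, read 0 -> (A,0)->write 0,move R,goto C. Now: state=C, head=3, tape[-3..4]=01101000 (head:       ^)
Step 2: in state C at pos 3, read 0 -> (C,0)->write 1,move L,goto B. Now: state=B, head=2, tape[-3..4]=01101010 (head:      ^)
Step 3: in state B at pos 2, read 0 -> (B,0)->write 1,move L,goto D. Now: state=D, head=1, tape[-3..4]=01101110 (head:     ^)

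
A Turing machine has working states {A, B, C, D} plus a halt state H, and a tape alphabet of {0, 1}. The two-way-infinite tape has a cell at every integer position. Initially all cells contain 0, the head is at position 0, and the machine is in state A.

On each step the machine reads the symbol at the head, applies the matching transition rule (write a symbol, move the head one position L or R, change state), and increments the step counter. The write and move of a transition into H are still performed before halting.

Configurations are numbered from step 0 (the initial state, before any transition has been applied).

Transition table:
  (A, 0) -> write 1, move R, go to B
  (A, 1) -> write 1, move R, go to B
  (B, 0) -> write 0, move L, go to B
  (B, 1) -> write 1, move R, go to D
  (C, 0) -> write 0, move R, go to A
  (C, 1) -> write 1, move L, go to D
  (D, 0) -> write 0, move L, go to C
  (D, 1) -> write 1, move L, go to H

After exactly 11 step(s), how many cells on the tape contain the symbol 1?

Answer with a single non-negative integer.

Answer: 2

Derivation:
Step 1: in state A at pos 0, read 0 -> (A,0)->write 1,move R,goto B. Now: state=B, head=1, tape[-1..2]=0100 (head:   ^)
Step 2: in state B at pos 1, read 0 -> (B,0)->write 0,move L,goto B. Now: state=B, head=0, tape[-1..2]=0100 (head:  ^)
Step 3: in state B at pos 0, read 1 -> (B,1)->write 1,move R,goto D. Now: state=D, head=1, tape[-1..2]=0100 (head:   ^)
Step 4: in state D at pos 1, read 0 -> (D,0)->write 0,move L,goto C. Now: state=C, head=0, tape[-1..2]=0100 (head:  ^)
Step 5: in state C at pos 0, read 1 -> (C,1)->write 1,move L,goto D. Now: state=D, head=-1, tape[-2..2]=00100 (head:  ^)
Step 6: in state D at pos -1, read 0 -> (D,0)->write 0,move L,goto C. Now: state=C, head=-2, tape[-3..2]=000100 (head:  ^)
Step 7: in state C at pos -2, read 0 -> (C,0)->write 0,move R,goto A. Now: state=A, head=-1, tape[-3..2]=000100 (head:   ^)
Step 8: in state A at pos -1, read 0 -> (A,0)->write 1,move R,goto B. Now: state=B, head=0, tape[-3..2]=001100 (head:    ^)
Step 9: in state B at pos 0, read 1 -> (B,1)->write 1,move R,goto D. Now: state=D, head=1, tape[-3..2]=001100 (head:     ^)
Step 10: in state D at pos 1, read 0 -> (D,0)->write 0,move L,goto C. Now: state=C, head=0, tape[-3..2]=001100 (head:    ^)
Step 11: in state C at pos 0, read 1 -> (C,1)->write 1,move L,goto D. Now: state=D, head=-1, tape[-3..2]=001100 (head:   ^)
Cells containing 1 after step 11: {-1, 0} -> 2 cell(s)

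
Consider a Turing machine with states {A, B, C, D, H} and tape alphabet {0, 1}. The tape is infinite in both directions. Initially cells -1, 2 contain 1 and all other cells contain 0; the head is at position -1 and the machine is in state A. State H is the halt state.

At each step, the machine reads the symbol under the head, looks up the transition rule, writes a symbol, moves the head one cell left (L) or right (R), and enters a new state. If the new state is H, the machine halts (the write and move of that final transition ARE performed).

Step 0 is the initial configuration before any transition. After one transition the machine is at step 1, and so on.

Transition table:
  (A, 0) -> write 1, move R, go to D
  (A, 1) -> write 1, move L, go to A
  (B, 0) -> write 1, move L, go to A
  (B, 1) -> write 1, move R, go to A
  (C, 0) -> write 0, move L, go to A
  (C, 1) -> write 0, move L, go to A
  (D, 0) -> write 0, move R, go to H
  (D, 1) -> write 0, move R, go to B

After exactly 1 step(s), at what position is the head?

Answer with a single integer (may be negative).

Answer: -2

Derivation:
Step 1: in state A at pos -1, read 1 -> (A,1)->write 1,move L,goto A. Now: state=A, head=-2, tape[-3..3]=0010010 (head:  ^)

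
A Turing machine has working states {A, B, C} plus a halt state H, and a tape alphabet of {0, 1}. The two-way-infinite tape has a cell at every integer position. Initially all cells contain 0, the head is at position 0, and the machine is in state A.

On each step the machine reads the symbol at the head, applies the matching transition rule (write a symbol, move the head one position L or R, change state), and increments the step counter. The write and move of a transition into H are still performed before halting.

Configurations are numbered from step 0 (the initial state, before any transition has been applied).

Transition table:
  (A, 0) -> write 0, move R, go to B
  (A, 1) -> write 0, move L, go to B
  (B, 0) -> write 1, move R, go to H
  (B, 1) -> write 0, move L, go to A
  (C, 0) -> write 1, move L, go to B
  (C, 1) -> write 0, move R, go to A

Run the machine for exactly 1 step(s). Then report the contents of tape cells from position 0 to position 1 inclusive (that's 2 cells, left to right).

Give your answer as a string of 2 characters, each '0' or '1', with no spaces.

Answer: 00

Derivation:
Step 1: in state A at pos 0, read 0 -> (A,0)->write 0,move R,goto B. Now: state=B, head=1, tape[-1..2]=0000 (head:   ^)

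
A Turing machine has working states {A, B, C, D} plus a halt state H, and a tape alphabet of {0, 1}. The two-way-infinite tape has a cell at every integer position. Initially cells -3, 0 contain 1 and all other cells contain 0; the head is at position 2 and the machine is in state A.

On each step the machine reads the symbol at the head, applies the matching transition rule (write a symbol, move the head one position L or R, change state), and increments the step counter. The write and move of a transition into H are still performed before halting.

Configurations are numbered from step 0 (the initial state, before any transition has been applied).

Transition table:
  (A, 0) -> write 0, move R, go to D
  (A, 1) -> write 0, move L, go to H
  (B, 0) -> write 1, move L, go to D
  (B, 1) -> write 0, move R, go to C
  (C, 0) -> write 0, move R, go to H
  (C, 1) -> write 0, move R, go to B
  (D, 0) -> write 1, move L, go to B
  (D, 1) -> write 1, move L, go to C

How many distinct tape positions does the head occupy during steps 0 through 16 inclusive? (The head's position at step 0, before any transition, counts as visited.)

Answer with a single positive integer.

Answer: 9

Derivation:
Step 1: in state A at pos 2, read 0 -> (A,0)->write 0,move R,goto D. Now: state=D, head=3, tape[-4..4]=010010000 (head:        ^)
Step 2: in state D at pos 3, read 0 -> (D,0)->write 1,move L,goto B. Now: state=B, head=2, tape[-4..4]=010010010 (head:       ^)
Step 3: in state B at pos 2, read 0 -> (B,0)->write 1,move L,goto D. Now: state=D, head=1, tape[-4..4]=010010110 (head:      ^)
Step 4: in state D at pos 1, read 0 -> (D,0)->write 1,move L,goto B. Now: state=B, head=0, tape[-4..4]=010011110 (head:     ^)
Step 5: in state B at pos 0, read 1 -> (B,1)->write 0,move R,goto C. Now: state=C, head=1, tape[-4..4]=010001110 (head:      ^)
Step 6: in state C at pos 1, read 1 -> (C,1)->write 0,move R,goto B. Now: state=B, head=2, tape[-4..4]=010000110 (head:       ^)
Step 7: in state B at pos 2, read 1 -> (B,1)->write 0,move R,goto C. Now: state=C, head=3, tape[-4..4]=010000010 (head:        ^)
Step 8: in state C at pos 3, read 1 -> (C,1)->write 0,move R,goto B. Now: state=B, head=4, tape[-4..5]=0100000000 (head:         ^)
Step 9: in state B at pos 4, read 0 -> (B,0)->write 1,move L,goto D. Now: state=D, head=3, tape[-4..5]=0100000010 (head:        ^)
Step 10: in state D at pos 3, read 0 -> (D,0)->write 1,move L,goto B. Now: state=B, head=2, tape[-4..5]=0100000110 (head:       ^)
Step 11: in state B at pos 2, read 0 -> (B,0)->write 1,move L,goto D. Now: state=D, head=1, tape[-4..5]=0100001110 (head:      ^)
Step 12: in state D at pos 1, read 0 -> (D,0)->write 1,move L,goto B. Now: state=B, head=0, tape[-4..5]=0100011110 (head:     ^)
Step 13: in state B at pos 0, read 0 -> (B,0)->write 1,move L,goto D. Now: state=D, head=-1, tape[-4..5]=0100111110 (head:    ^)
Step 14: in state D at pos -1, read 0 -> (D,0)->write 1,move L,goto B. Now: state=B, head=-2, tape[-4..5]=0101111110 (head:   ^)
Step 15: in state B at pos -2, read 0 -> (B,0)->write 1,move L,goto D. Now: state=D, head=-3, tape[-4..5]=0111111110 (head:  ^)
Step 16: in state D at pos -3, read 1 -> (D,1)->write 1,move L,goto C. Now: state=C, head=-4, tape[-5..5]=00111111110 (head:  ^)
Head positions at steps 0..16: starting at 2, distinct positions visited = {-4, -3, -2, -1, 0, 1, 2, 3, 4} -> 9 position(s)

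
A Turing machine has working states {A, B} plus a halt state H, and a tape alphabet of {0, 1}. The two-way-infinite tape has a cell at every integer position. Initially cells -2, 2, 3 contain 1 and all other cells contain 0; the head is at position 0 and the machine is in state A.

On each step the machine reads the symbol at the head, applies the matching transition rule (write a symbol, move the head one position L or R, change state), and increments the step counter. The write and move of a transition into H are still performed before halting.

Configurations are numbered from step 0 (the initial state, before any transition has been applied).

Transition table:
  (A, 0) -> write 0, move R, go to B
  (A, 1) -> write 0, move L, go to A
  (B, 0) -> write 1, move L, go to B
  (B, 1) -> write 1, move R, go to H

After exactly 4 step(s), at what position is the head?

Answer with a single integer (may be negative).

Step 1: in state A at pos 0, read 0 -> (A,0)->write 0,move R,goto B. Now: state=B, head=1, tape[-3..4]=01000110 (head:     ^)
Step 2: in state B at pos 1, read 0 -> (B,0)->write 1,move L,goto B. Now: state=B, head=0, tape[-3..4]=01001110 (head:    ^)
Step 3: in state B at pos 0, read 0 -> (B,0)->write 1,move L,goto B. Now: state=B, head=-1, tape[-3..4]=01011110 (head:   ^)
Step 4: in state B at pos -1, read 0 -> (B,0)->write 1,move L,goto B. Now: state=B, head=-2, tape[-3..4]=01111110 (head:  ^)

Answer: -2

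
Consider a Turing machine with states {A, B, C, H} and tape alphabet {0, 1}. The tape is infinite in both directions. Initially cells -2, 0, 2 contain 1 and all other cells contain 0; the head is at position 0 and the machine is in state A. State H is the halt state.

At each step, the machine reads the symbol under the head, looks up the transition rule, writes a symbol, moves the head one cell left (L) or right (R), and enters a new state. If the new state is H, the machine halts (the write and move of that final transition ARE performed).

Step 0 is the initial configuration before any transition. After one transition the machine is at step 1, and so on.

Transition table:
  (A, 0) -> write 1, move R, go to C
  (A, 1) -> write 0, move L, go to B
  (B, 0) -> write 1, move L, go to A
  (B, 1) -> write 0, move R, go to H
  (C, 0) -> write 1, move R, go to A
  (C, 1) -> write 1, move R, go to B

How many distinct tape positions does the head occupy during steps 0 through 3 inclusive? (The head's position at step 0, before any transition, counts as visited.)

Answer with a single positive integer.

Answer: 4

Derivation:
Step 1: in state A at pos 0, read 1 -> (A,1)->write 0,move L,goto B. Now: state=B, head=-1, tape[-3..3]=0100010 (head:   ^)
Step 2: in state B at pos -1, read 0 -> (B,0)->write 1,move L,goto A. Now: state=A, head=-2, tape[-3..3]=0110010 (head:  ^)
Step 3: in state A at pos -2, read 1 -> (A,1)->write 0,move L,goto B. Now: state=B, head=-3, tape[-4..3]=00010010 (head:  ^)
Head positions at steps 0..3: starting at 0, distinct positions visited = {-3, -2, -1, 0} -> 4 position(s)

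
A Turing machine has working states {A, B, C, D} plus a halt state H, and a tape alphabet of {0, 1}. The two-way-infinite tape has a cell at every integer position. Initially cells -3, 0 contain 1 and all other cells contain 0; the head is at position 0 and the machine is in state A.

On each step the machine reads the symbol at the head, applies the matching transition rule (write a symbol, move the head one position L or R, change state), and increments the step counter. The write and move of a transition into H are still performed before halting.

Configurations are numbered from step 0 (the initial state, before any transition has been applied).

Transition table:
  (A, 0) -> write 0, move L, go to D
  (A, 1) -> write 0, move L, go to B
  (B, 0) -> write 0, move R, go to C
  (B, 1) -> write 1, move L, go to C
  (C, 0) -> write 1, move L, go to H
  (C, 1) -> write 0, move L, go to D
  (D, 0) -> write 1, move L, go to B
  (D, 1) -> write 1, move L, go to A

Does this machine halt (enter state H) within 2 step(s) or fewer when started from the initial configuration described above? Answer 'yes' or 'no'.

Answer: no

Derivation:
Step 1: in state A at pos 0, read 1 -> (A,1)->write 0,move L,goto B. Now: state=B, head=-1, tape[-4..1]=010000 (head:    ^)
Step 2: in state B at pos -1, read 0 -> (B,0)->write 0,move R,goto C. Now: state=C, head=0, tape[-4..1]=010000 (head:     ^)
After 2 step(s): state = C (not H) -> not halted within 2 -> no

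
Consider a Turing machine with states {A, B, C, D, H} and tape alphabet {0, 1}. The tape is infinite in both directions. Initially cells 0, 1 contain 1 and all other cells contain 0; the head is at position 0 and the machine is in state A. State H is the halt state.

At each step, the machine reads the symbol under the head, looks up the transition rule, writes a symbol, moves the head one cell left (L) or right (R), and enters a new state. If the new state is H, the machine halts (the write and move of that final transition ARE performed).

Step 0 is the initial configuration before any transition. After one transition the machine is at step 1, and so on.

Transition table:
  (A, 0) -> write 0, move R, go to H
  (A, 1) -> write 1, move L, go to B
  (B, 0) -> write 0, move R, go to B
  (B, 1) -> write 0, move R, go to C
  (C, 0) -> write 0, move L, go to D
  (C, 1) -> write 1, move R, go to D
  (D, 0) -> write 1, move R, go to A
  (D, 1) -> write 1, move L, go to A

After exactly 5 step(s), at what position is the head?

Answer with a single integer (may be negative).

Step 1: in state A at pos 0, read 1 -> (A,1)->write 1,move L,goto B. Now: state=B, head=-1, tape[-2..2]=00110 (head:  ^)
Step 2: in state B at pos -1, read 0 -> (B,0)->write 0,move R,goto B. Now: state=B, head=0, tape[-2..2]=00110 (head:   ^)
Step 3: in state B at pos 0, read 1 -> (B,1)->write 0,move R,goto C. Now: state=C, head=1, tape[-2..2]=00010 (head:    ^)
Step 4: in state C at pos 1, read 1 -> (C,1)->write 1,move R,goto D. Now: state=D, head=2, tape[-2..3]=000100 (head:     ^)
Step 5: in state D at pos 2, read 0 -> (D,0)->write 1,move R,goto A. Now: state=A, head=3, tape[-2..4]=0001100 (head:      ^)

Answer: 3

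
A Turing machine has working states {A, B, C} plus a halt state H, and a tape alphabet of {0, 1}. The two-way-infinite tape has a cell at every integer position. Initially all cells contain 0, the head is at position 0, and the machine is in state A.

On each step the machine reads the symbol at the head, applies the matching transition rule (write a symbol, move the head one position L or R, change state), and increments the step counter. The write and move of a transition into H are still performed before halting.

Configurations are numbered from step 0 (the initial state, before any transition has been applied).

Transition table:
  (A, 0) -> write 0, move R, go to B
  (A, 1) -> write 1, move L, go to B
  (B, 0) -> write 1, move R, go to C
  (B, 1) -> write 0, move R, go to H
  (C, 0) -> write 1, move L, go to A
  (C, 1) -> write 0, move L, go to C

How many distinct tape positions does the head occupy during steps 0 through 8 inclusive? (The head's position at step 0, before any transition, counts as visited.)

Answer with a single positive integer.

Step 1: in state A at pos 0, read 0 -> (A,0)->write 0,move R,goto B. Now: state=B, head=1, tape[-1..2]=0000 (head:   ^)
Step 2: in state B at pos 1, read 0 -> (B,0)->write 1,move R,goto C. Now: state=C, head=2, tape[-1..3]=00100 (head:    ^)
Step 3: in state C at pos 2, read 0 -> (C,0)->write 1,move L,goto A. Now: state=A, head=1, tape[-1..3]=00110 (head:   ^)
Step 4: in state A at pos 1, read 1 -> (A,1)->write 1,move L,goto B. Now: state=B, head=0, tape[-1..3]=00110 (head:  ^)
Step 5: in state B at pos 0, read 0 -> (B,0)->write 1,move R,goto C. Now: state=C, head=1, tape[-1..3]=01110 (head:   ^)
Step 6: in state C at pos 1, read 1 -> (C,1)->write 0,move L,goto C. Now: state=C, head=0, tape[-1..3]=01010 (head:  ^)
Step 7: in state C at pos 0, read 1 -> (C,1)->write 0,move L,goto C. Now: state=C, head=-1, tape[-2..3]=000010 (head:  ^)
Step 8: in state C at pos -1, read 0 -> (C,0)->write 1,move L,goto A. Now: state=A, head=-2, tape[-3..3]=0010010 (head:  ^)
Head positions at steps 0..8: starting at 0, distinct positions visited = {-2, -1, 0, 1, 2} -> 5 position(s)

Answer: 5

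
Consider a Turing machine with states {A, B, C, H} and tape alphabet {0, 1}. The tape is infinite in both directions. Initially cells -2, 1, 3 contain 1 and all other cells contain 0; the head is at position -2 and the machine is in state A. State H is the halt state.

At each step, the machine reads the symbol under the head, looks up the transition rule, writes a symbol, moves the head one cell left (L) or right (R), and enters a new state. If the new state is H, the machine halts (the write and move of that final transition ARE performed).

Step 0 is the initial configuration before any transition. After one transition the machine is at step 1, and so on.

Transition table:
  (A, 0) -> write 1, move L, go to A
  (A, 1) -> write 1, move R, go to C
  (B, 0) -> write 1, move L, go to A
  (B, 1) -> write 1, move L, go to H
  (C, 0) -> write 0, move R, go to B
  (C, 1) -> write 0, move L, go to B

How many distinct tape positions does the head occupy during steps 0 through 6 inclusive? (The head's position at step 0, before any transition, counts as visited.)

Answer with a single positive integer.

Answer: 3

Derivation:
Step 1: in state A at pos -2, read 1 -> (A,1)->write 1,move R,goto C. Now: state=C, head=-1, tape[-3..4]=01001010 (head:   ^)
Step 2: in state C at pos -1, read 0 -> (C,0)->write 0,move R,goto B. Now: state=B, head=0, tape[-3..4]=01001010 (head:    ^)
Step 3: in state B at pos 0, read 0 -> (B,0)->write 1,move L,goto A. Now: state=A, head=-1, tape[-3..4]=01011010 (head:   ^)
Step 4: in state A at pos -1, read 0 -> (A,0)->write 1,move L,goto A. Now: state=A, head=-2, tape[-3..4]=01111010 (head:  ^)
Step 5: in state A at pos -2, read 1 -> (A,1)->write 1,move R,goto C. Now: state=C, head=-1, tape[-3..4]=01111010 (head:   ^)
Step 6: in state C at pos -1, read 1 -> (C,1)->write 0,move L,goto B. Now: state=B, head=-2, tape[-3..4]=01011010 (head:  ^)
Head positions at steps 0..6: starting at -2, distinct positions visited = {-2, -1, 0} -> 3 position(s)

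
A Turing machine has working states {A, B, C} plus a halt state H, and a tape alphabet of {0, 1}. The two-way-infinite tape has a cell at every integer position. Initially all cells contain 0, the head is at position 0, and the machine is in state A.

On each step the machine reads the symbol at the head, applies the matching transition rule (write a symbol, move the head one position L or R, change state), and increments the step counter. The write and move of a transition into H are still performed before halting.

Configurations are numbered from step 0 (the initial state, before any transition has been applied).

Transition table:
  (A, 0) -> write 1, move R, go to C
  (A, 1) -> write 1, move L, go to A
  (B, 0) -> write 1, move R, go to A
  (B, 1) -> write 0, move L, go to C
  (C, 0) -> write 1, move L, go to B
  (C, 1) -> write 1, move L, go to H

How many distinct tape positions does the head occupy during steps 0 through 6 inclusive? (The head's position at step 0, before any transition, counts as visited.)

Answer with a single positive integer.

Answer: 4

Derivation:
Step 1: in state A at pos 0, read 0 -> (A,0)->write 1,move R,goto C. Now: state=C, head=1, tape[-1..2]=0100 (head:   ^)
Step 2: in state C at pos 1, read 0 -> (C,0)->write 1,move L,goto B. Now: state=B, head=0, tape[-1..2]=0110 (head:  ^)
Step 3: in state B at pos 0, read 1 -> (B,1)->write 0,move L,goto C. Now: state=C, head=-1, tape[-2..2]=00010 (head:  ^)
Step 4: in state C at pos -1, read 0 -> (C,0)->write 1,move L,goto B. Now: state=B, head=-2, tape[-3..2]=001010 (head:  ^)
Step 5: in state B at pos -2, read 0 -> (B,0)->write 1,move R,goto A. Now: state=A, head=-1, tape[-3..2]=011010 (head:   ^)
Step 6: in state A at pos -1, read 1 -> (A,1)->write 1,move L,goto A. Now: state=A, head=-2, tape[-3..2]=011010 (head:  ^)
Head positions at steps 0..6: starting at 0, distinct positions visited = {-2, -1, 0, 1} -> 4 position(s)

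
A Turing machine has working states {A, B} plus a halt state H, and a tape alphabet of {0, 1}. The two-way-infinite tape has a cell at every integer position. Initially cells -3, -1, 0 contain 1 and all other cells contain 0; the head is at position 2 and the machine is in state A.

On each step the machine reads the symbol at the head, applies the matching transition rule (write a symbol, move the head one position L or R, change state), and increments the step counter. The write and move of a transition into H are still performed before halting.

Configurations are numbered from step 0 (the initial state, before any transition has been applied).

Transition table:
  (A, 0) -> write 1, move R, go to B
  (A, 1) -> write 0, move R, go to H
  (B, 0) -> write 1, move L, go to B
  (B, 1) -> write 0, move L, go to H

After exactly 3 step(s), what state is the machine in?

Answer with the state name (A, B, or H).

Answer: H

Derivation:
Step 1: in state A at pos 2, read 0 -> (A,0)->write 1,move R,goto B. Now: state=B, head=3, tape[-4..4]=010110100 (head:        ^)
Step 2: in state B at pos 3, read 0 -> (B,0)->write 1,move L,goto B. Now: state=B, head=2, tape[-4..4]=010110110 (head:       ^)
Step 3: in state B at pos 2, read 1 -> (B,1)->write 0,move L,goto H. Now: state=H, head=1, tape[-4..4]=010110010 (head:      ^)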